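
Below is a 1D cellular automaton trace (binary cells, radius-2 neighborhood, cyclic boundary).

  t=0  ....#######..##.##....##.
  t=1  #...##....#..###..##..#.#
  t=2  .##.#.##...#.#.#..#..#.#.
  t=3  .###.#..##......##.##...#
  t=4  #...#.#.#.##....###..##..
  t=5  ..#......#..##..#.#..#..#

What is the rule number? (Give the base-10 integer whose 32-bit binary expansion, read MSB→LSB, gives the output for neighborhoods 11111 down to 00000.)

487041728

  [31] ##### => .  t=0,i=6
  [30] ####. => .  t=0,i=9
  [29] ###.# => .  t=3,i=3
  [28] ###.. => #  t=0,i=10
  [27] ##.## => #  t=0,i=15
  [26] ##.#. => #  t=2,i=3
  [25] ##..# => .  t=0,i=11
  [24] ##... => #  t=0,i=18
  [23] #.### => .  t=3,i=1
  [22] #.##. => .  t=0,i=16
  [21] #.#.# => .  t=2,i=4
  [20] #.#.. => .  t=2,i=15
  [19] #..## => .  t=0,i=12
  [18] #..#. => #  t=1,i=21
  [17] #...# => #  t=1,i=2
  [16] #.... => #  t=0,i=0
  [15] .#### => #  t=0,i=5
  [14] .###. => .  t=1,i=14
  [13] .##.# => #  t=0,i=14
  [12] .##.. => .  t=0,i=17
  [11] .#.## => #  t=1,i=23
  [10] .#.#. => .  t=2,i=12
  [9] .#..# => #  t=1,i=11
  [8] .#... => .  t=4,i=1
  [7] ..### => #  t=0,i=4
  [6] ..##. => #  t=0,i=13
  [5] ..#.# => .  t=1,i=22
  [4] ..#.. => .  t=1,i=10
  [3] ...## => .  t=0,i=3
  [2] ...#. => .  t=1,i=9
  [1] ....# => .  t=0,i=2
  [0] ..... => .  t=0,i=1
  bits 00011101000001111010101011000000 = 487041728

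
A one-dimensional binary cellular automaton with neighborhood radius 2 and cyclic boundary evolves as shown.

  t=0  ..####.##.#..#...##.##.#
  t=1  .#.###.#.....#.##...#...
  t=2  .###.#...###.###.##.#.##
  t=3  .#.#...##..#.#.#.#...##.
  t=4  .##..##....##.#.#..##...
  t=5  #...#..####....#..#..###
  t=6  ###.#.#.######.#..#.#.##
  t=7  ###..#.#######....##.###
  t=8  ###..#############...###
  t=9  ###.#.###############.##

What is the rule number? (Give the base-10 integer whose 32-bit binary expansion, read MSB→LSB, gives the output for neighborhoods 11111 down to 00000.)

  nb #####: next=#  (t=6,i=0, bit31=1)
  nb ####.: next=#  (t=0,i=4, bit30=1)
  nb ###.#: next=#  (t=0,i=5, bit29=1)
  nb ###..: next=#  (t=5,i=0, bit28=1)
  nb ##.##: next=.  (t=0,i=6, bit27=0)
  nb ##.#.: next=.  (t=0,i=9, bit26=0)
  nb ##..#: next=.  (t=3,i=9, bit25=0)
  nb ##...: next=#  (t=1,i=17, bit24=1)
  nb #.###: next=#  (t=1,i=3, bit23=1)
  nb #.##.: next=#  (t=0,i=7, bit22=1)
  nb #.#.#: next=.  (t=2,i=20, bit21=0)
  nb #.#..: next=.  (t=0,i=10, bit20=0)
  nb #..##: next=#  (t=0,i=1, bit19=1)
  nb #..#.: next=.  (t=0,i=12, bit18=0)
  nb #...#: next=#  (t=0,i=15, bit17=1)
  nb #....: next=#  (t=1,i=9, bit16=1)
  nb .####: next=#  (t=0,i=3, bit15=1)
  nb .###.: next=.  (t=1,i=4, bit14=0)
  nb .##.#: next=.  (t=0,i=8, bit13=0)
  nb .##..: next=.  (t=1,i=16, bit12=0)
  nb .#.##: next=#  (t=1,i=2, bit11=1)
  nb .#.#.: next=#  (t=3,i=2, bit10=1)
  nb .#..#: next=.  (t=0,i=0, bit9=0)
  nb .#...: next=.  (t=0,i=14, bit8=0)
  nb ..###: next=.  (t=0,i=2, bit7=0)
  nb ..##.: next=.  (t=0,i=17, bit6=0)
  nb ..#.#: next=#  (t=1,i=1, bit5=1)
  nb ..#..: next=#  (t=0,i=13, bit4=1)
  nb ...##: next=#  (t=0,i=16, bit3=1)
  nb ...#.: next=.  (t=1,i=0, bit2=0)
  nb ....#: next=#  (t=1,i=11, bit1=1)
  nb .....: next=#  (t=1,i=10, bit0=1)
  bits 11110001110010111000110000111011 = 4056648763

4056648763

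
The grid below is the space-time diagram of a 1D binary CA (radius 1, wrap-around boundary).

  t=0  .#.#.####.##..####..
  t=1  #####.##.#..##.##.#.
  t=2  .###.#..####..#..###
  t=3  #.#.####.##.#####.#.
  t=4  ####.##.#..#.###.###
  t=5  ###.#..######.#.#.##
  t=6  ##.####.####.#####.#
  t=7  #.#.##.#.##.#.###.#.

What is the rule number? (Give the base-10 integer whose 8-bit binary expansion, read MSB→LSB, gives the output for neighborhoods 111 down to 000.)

182

  ### -> #   bit 7 = 1  t=0,i=6
  ##. -> .   bit 6 = 0  t=0,i=8
  #.# -> #   bit 5 = 1  t=0,i=2
  #.. -> #   bit 4 = 1  t=0,i=12
  .## -> .   bit 3 = 0  t=0,i=5
  .#. -> #   bit 2 = 1  t=0,i=1
  ..# -> #   bit 1 = 1  t=0,i=0
  ... -> .   bit 0 = 0  t=0,i=19
  bits 10110110 = 182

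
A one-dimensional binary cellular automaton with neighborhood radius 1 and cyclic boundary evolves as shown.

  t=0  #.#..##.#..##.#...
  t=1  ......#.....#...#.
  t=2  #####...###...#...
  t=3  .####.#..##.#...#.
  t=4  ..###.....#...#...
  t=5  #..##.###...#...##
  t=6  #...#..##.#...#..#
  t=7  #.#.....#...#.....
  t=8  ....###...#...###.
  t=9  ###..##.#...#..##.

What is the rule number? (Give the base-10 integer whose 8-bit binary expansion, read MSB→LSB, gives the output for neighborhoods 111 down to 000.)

193

  nb ###: next=#  (t=2,i=1, bit7=1)
  nb ##.: next=#  (t=0,i=6, bit6=1)
  nb #.#: next=.  (t=0,i=1, bit5=0)
  nb #..: next=.  (t=0,i=3, bit4=0)
  nb .##: next=.  (t=0,i=5, bit3=0)
  nb .#.: next=.  (t=0,i=0, bit2=0)
  nb ..#: next=.  (t=0,i=4, bit1=0)
  nb ...: next=#  (t=0,i=16, bit0=1)
  bits 11000001 = 193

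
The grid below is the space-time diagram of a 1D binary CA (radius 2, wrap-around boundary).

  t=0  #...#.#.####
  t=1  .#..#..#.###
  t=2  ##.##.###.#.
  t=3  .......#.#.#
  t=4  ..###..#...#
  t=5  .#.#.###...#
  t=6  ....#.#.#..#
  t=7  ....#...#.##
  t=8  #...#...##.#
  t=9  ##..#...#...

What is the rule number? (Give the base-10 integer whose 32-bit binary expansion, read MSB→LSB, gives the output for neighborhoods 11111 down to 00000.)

  nb #####: next=#  (t=0,i=10, bit31=1)
  nb ####.: next=#  (t=0,i=11, bit30=1)
  nb ###.#: next=.  (t=1,i=11, bit29=0)
  nb ###..: next=.  (t=0,i=0, bit28=0)
  nb ##.##: next=.  (t=2,i=2, bit27=0)
  nb ##.#.: next=#  (t=1,i=0, bit26=1)
  nb ##..#: next=#  (t=4,i=5, bit25=1)
  nb ##...: next=#  (t=0,i=1, bit24=1)
  nb #.###: next=.  (t=0,i=8, bit23=0)
  nb #.##.: next=.  (t=2,i=0, bit22=0)
  nb #.#.#: next=.  (t=0,i=6, bit21=0)
  nb #.#..: next=#  (t=1,i=1, bit20=1)
  nb #..##: next=#  (t=4,i=1, bit19=1)
  nb #..#.: next=#  (t=1,i=3, bit18=1)
  nb #...#: next=.  (t=0,i=2, bit17=0)
  nb #....: next=.  (t=3,i=1, bit16=0)
  nb .####: next=#  (t=0,i=9, bit15=1)
  nb .###.: next=#  (t=1,i=10, bit14=1)
  nb .##.#: next=.  (t=2,i=1, bit13=0)
  nb .##..: next=#  (t=7,i=11, bit12=1)
  nb .#.##: next=#  (t=0,i=7, bit11=1)
  nb .#.#.: next=.  (t=0,i=5, bit10=0)
  nb .#..#: next=.  (t=1,i=2, bit9=0)
  nb .#...: next=.  (t=3,i=0, bit8=0)
  nb ..###: next=.  (t=4,i=2, bit7=0)
  nb ..##.: next=#  (t=8,i=8, bit6=1)
  nb ..#.#: next=#  (t=0,i=4, bit5=1)
  nb ..#..: next=#  (t=1,i=4, bit4=1)
  nb ...##: next=.  (t=8,i=7, bit3=0)
  nb ...#.: next=.  (t=0,i=3, bit2=0)
  nb ....#: next=.  (t=3,i=5, bit1=0)
  nb .....: next=#  (t=3,i=2, bit0=1)
  bits 11000111000111001101100001110001 = 3340556401

3340556401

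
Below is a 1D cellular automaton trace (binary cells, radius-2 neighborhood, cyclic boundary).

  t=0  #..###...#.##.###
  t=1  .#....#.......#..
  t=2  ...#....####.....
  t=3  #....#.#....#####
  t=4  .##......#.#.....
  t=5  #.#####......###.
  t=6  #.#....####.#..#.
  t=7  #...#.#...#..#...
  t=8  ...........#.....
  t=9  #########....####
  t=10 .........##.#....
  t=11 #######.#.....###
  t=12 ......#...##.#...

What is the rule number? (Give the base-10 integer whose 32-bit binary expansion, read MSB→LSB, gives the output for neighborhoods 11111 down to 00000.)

  [31] ##### => .  t=3,i=14
  [30] ####. => .  t=0,i=16
  [29] ###.# => #  t=5,i=15
  [28] ###.. => .  t=0,i=0
  [27] ##.## => .  t=0,i=13
  [26] ##.#. => .  t=5,i=16
  [25] ##..# => #  t=0,i=1
  [24] ##... => #  t=0,i=6
  [23] #.### => #  t=0,i=14
  [22] #.##. => .  t=0,i=11
  [21] #.#.# => #  t=5,i=0
  [20] #.#.. => .  t=3,i=7
  [19] #..## => .  t=0,i=2
  [18] #..#. => .  t=6,i=14
  [17] #...# => .  t=0,i=7
  [16] #.... => #  t=1,i=3
  [15] .#### => .  t=0,i=15
  [14] .###. => .  t=0,i=4
  [13] .##.# => .  t=0,i=12
  [12] .##.. => #  t=4,i=2
  [11] .#.## => .  t=0,i=10
  [10] .#.#. => .  t=3,i=6
  [9] .#..# => #  t=6,i=13
  [8] .#... => .  t=1,i=2
  [7] ..### => .  t=0,i=3
  [6] ..##. => .  t=4,i=1
  [5] ..#.# => .  t=0,i=9
  [4] ..#.. => .  t=1,i=1
  [3] ...## => #  t=2,i=7
  [2] ...#. => .  t=0,i=8
  [1] ....# => .  t=1,i=4
  [0] ..... => #  t=1,i=9
  bits 00100011101000010001001000001001 = 597758473

597758473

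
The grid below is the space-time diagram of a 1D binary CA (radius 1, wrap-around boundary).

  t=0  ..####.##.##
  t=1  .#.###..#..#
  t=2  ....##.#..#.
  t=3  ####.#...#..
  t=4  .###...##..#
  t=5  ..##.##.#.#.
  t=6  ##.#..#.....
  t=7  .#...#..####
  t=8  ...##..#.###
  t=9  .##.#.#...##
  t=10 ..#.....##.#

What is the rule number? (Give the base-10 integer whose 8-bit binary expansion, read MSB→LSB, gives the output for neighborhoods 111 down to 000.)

195

  ### -> #   bit 7 = 1  t=0,i=3
  ##. -> #   bit 6 = 1  t=0,i=5
  #.# -> .   bit 5 = 0  t=0,i=6
  #.. -> .   bit 4 = 0  t=0,i=0
  .## -> .   bit 3 = 0  t=0,i=2
  .#. -> .   bit 2 = 0  t=1,i=1
  ..# -> #   bit 1 = 1  t=0,i=1
  ... -> #   bit 0 = 1  t=2,i=0
  bits 11000011 = 195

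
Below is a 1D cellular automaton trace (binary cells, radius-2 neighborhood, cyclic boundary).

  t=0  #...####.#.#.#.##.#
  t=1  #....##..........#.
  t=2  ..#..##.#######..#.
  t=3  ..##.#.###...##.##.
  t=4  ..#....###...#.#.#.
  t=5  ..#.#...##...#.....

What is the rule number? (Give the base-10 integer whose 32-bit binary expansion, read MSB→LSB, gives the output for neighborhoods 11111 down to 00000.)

  nb #####: next=.  (t=2,i=10, bit31=0)
  nb ####.: next=#  (t=0,i=6, bit30=1)
  nb ###.#: next=.  (t=0,i=7, bit29=0)
  nb ###..: next=#  (t=2,i=14, bit28=1)
  nb ##.##: next=#  (t=0,i=17, bit27=1)
  nb ##.#.: next=.  (t=0,i=8, bit26=0)
  nb ##..#: next=.  (t=2,i=15, bit25=0)
  nb ##...: next=.  (t=0,i=1, bit24=0)
  nb #.###: next=#  (t=2,i=8, bit23=1)
  nb #.##.: next=.  (t=0,i=15, bit22=0)
  nb #.#.#: next=.  (t=0,i=9, bit21=0)
  nb #.#..: next=.  (t=1,i=0, bit20=0)
  nb #..##: next=.  (t=2,i=4, bit19=0)
  nb #..#.: next=#  (t=2,i=16, bit18=1)
  nb #...#: next=.  (t=0,i=2, bit17=0)
  nb #....: next=#  (t=1,i=2, bit16=1)
  nb .####: next=#  (t=0,i=5, bit15=1)
  nb .###.: next=#  (t=3,i=8, bit14=1)
  nb .##.#: next=.  (t=0,i=16, bit13=0)
  nb .##..: next=#  (t=0,i=0, bit12=1)
  nb .#.##: next=.  (t=0,i=14, bit11=0)
  nb .#.#.: next=.  (t=0,i=10, bit10=0)
  nb .#..#: next=#  (t=2,i=3, bit9=1)
  nb .#...: next=.  (t=1,i=1, bit8=0)
  nb ..###: next=.  (t=0,i=4, bit7=0)
  nb ..##.: next=#  (t=1,i=5, bit6=1)
  nb ..#.#: next=#  (t=1,i=17, bit5=1)
  nb ..#..: next=#  (t=2,i=2, bit4=1)
  nb ...##: next=.  (t=0,i=3, bit3=0)
  nb ...#.: next=.  (t=1,i=16, bit2=0)
  nb ....#: next=.  (t=1,i=3, bit1=0)
  nb .....: next=#  (t=1,i=9, bit0=1)
  bits 01011000100001011101001001110001 = 1485165169

1485165169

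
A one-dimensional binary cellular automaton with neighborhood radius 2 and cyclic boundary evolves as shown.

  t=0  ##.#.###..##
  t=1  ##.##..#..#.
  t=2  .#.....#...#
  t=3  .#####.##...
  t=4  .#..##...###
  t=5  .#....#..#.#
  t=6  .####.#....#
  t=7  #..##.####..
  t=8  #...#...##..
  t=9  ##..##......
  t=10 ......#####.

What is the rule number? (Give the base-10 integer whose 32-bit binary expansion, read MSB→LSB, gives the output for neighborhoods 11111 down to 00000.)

1899047315

  [31] ##### => .  t=3,i=3
  [30] ####. => #  t=0,i=0
  [29] ###.# => #  t=0,i=1
  [28] ###.. => #  t=0,i=7
  [27] ##.## => .  t=1,i=2
  [26] ##.#. => .  t=0,i=2
  [25] ##..# => .  t=0,i=8
  [24] ##... => #  t=3,i=9
  [23] #.### => .  t=0,i=5
  [22] #.##. => .  t=1,i=0
  [21] #.#.# => #  t=0,i=3
  [20] #.#.. => #  t=2,i=1
  [19] #..## => .  t=0,i=9
  [18] #..#. => .  t=1,i=6
  [17] #...# => .  t=2,i=9
  [16] #.... => #  t=2,i=3
  [15] .#### => .  t=0,i=11
  [14] .###. => .  t=0,i=6
  [13] .##.# => #  t=1,i=1
  [12] .##.. => .  t=1,i=4
  [11] .#.## => #  t=0,i=4
  [10] .#.#. => .  t=2,i=0
  [9] .#..# => .  t=1,i=8
  [8] .#... => #  t=2,i=2
  [7] ..### => #  t=0,i=10
  [6] ..##. => .  t=4,i=4
  [5] ..#.# => .  t=1,i=10
  [4] ..#.. => #  t=1,i=7
  [3] ...## => .  t=3,i=0
  [2] ...#. => .  t=2,i=6
  [1] ....# => #  t=2,i=5
  [0] ..... => #  t=2,i=4
  bits 01110001001100010010100110010011 = 1899047315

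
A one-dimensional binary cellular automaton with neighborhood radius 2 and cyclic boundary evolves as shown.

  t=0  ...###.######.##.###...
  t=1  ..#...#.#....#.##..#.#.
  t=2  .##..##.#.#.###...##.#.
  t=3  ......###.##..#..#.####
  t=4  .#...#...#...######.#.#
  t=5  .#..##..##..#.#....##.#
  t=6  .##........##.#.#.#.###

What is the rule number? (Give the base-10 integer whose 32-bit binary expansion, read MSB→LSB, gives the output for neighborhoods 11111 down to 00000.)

  nb #####: next=.  (t=0,i=9, bit31=0)
  nb ####.: next=.  (t=0,i=11, bit30=0)
  nb ###.#: next=.  (t=0,i=5, bit29=0)
  nb ###..: next=#  (t=0,i=19, bit28=1)
  nb ##.##: next=#  (t=0,i=6, bit27=1)
  nb ##.#.: next=#  (t=2,i=7, bit26=1)
  nb ##..#: next=.  (t=1,i=17, bit25=0)
  nb ##...: next=.  (t=0,i=20, bit24=0)
  nb #.###: next=.  (t=0,i=7, bit23=0)
  nb #.##.: next=.  (t=0,i=14, bit22=0)
  nb #.#.#: next=#  (t=2,i=8, bit21=1)
  nb #.#..: next=#  (t=1,i=8, bit20=1)
  nb #..##: next=.  (t=2,i=0, bit19=0)
  nb #..#.: next=#  (t=1,i=18, bit18=1)
  nb #...#: next=.  (t=1,i=0, bit17=0)
  nb #....: next=#  (t=0,i=21, bit16=1)
  nb .####: next=#  (t=0,i=8, bit15=1)
  nb .###.: next=.  (t=0,i=4, bit14=0)
  nb .##.#: next=#  (t=0,i=15, bit13=1)
  nb .##..: next=.  (t=1,i=16, bit12=0)
  nb .#.##: next=#  (t=1,i=14, bit11=1)
  nb .#.#.: next=.  (t=1,i=7, bit10=0)
  nb .#..#: next=#  (t=2,i=22, bit9=1)
  nb .#...: next=.  (t=1,i=3, bit8=0)
  nb ..###: next=.  (t=0,i=3, bit7=0)
  nb ..##.: next=.  (t=2,i=1, bit6=0)
  nb ..#.#: next=#  (t=1,i=6, bit5=1)
  nb ..#..: next=#  (t=1,i=2, bit4=1)
  nb ...##: next=#  (t=0,i=2, bit3=1)
  nb ...#.: next=#  (t=1,i=1, bit2=1)
  nb ....#: next=.  (t=0,i=1, bit1=0)
  nb .....: next=.  (t=0,i=0, bit0=0)
  bits 00011100001101011010101000111100 = 473279036

473279036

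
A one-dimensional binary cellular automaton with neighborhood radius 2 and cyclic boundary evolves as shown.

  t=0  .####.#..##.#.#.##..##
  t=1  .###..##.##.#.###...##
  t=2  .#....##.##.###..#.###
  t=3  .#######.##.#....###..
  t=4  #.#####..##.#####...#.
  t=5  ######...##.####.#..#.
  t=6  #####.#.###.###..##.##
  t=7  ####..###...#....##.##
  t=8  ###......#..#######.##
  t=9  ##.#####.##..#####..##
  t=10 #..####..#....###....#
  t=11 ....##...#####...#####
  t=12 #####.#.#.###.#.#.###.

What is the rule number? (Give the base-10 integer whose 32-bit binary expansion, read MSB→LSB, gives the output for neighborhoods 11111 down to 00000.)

3253840763

  ##### -> #   bit 31 = 1  t=3,i=3
  ####. -> #   bit 30 = 1  t=0,i=3
  ###.# -> .   bit 29 = 0  t=0,i=4
  ###.. -> .   bit 28 = 0  t=1,i=3
  ##.## -> .   bit 27 = 0  t=0,i=0
  ##.#. -> .   bit 26 = 0  t=0,i=5
  ##..# -> .   bit 25 = 0  t=0,i=18
  ##... -> #   bit 24 = 1  t=1,i=17
  #.### -> #   bit 23 = 1  t=0,i=1
  #.##. -> #   bit 22 = 1  t=0,i=16
  #.#.# -> #   bit 21 = 1  t=0,i=12
  #.#.. -> #   bit 20 = 1  t=0,i=6
  #..## -> .   bit 19 = 0  t=0,i=8
  #..#. -> .   bit 18 = 0  t=2,i=16
  #...# -> .   bit 17 = 0  t=1,i=18
  #.... -> #   bit 16 = 1  t=2,i=3
  .#### -> #   bit 15 = 1  t=0,i=2
  .###. -> .   bit 14 = 0  t=1,i=2
  .##.# -> #   bit 13 = 1  t=0,i=10
  .##.. -> .   bit 12 = 0  t=0,i=17
  .#.## -> #   bit 11 = 1  t=0,i=15
  .#.#. -> .   bit 10 = 0  t=0,i=13
  .#..# -> #   bit 9 = 1  t=0,i=7
  .#... -> #   bit 8 = 1  t=2,i=2
  ..### -> .   bit 7 = 0  t=3,i=1
  ..##. -> #   bit 6 = 1  t=0,i=9
  ..#.# -> #   bit 5 = 1  t=2,i=17
  ..#.. -> #   bit 4 = 1  t=7,i=12
  ...## -> #   bit 3 = 1  t=1,i=19
  ...#. -> .   bit 2 = 0  t=4,i=19
  ....# -> #   bit 1 = 1  t=2,i=4
  ..... -> #   bit 0 = 1  t=8,i=5
  bits 11000001111100011010101101111011 = 3253840763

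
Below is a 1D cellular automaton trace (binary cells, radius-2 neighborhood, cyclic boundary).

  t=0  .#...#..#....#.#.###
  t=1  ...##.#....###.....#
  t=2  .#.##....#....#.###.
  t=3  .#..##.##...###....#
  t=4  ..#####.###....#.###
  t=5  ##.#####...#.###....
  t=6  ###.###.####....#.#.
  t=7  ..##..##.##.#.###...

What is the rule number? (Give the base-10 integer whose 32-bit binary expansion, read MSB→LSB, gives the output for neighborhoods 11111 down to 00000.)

  nb #####: next=#  (t=4,i=4, bit31=1)
  nb ####.: next=#  (t=4,i=5, bit30=1)
  nb ###.#: next=#  (t=0,i=19, bit29=1)
  nb ###..: next=.  (t=1,i=13, bit28=0)
  nb ##.##: next=#  (t=3,i=6, bit27=1)
  nb ##.#.: next=.  (t=0,i=0, bit26=0)
  nb ##..#: next=#  (t=2,i=19, bit25=1)
  nb ##...: next=#  (t=1,i=14, bit24=1)
  nb #.###: next=.  (t=0,i=17, bit23=0)
  nb #.##.: next=.  (t=2,i=3, bit22=0)
  nb #.#.#: next=.  (t=0,i=15, bit21=0)
  nb #.#..: next=.  (t=0,i=1, bit20=0)
  nb #..##: next=#  (t=3,i=3, bit19=1)
  nb #..#.: next=.  (t=0,i=7, bit18=0)
  nb #...#: next=#  (t=0,i=3, bit17=1)
  nb #....: next=.  (t=0,i=10, bit16=0)
  nb .####: next=#  (t=4,i=3, bit15=1)
  nb .###.: next=.  (t=0,i=18, bit14=0)
  nb .##.#: next=#  (t=1,i=4, bit13=1)
  nb .##..: next=#  (t=2,i=4, bit12=1)
  nb .#.##: next=.  (t=0,i=16, bit11=0)
  nb .#.#.: next=.  (t=0,i=14, bit10=0)
  nb .#..#: next=#  (t=0,i=6, bit9=1)
  nb .#...: next=.  (t=0,i=2, bit8=0)
  nb ..###: next=.  (t=1,i=11, bit7=0)
  nb ..##.: next=#  (t=1,i=3, bit6=1)
  nb ..#.#: next=#  (t=0,i=13, bit5=1)
  nb ..#..: next=.  (t=0,i=5, bit4=0)
  nb ...##: next=.  (t=1,i=2, bit3=0)
  nb ...#.: next=#  (t=0,i=4, bit2=1)
  nb ....#: next=#  (t=0,i=11, bit1=1)
  nb .....: next=#  (t=1,i=16, bit0=1)
  bits 11101011000010101011001001100111 = 3943346791

3943346791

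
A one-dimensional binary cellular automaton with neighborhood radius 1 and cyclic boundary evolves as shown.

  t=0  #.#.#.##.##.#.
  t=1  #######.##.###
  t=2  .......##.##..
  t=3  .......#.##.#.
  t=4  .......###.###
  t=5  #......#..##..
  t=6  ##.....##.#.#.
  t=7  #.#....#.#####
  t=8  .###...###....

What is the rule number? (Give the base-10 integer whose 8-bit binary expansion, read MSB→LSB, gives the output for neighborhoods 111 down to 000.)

  [7] ### => .  t=1,i=0
  [6] ##. => .  t=0,i=7
  [5] #.# => #  t=0,i=1
  [4] #.. => #  t=2,i=12
  [3] .## => #  t=0,i=6
  [2] .#. => #  t=0,i=0
  [1] ..# => .  t=2,i=6
  [0] ... => .  t=2,i=0
  bits 00111100 = 60

60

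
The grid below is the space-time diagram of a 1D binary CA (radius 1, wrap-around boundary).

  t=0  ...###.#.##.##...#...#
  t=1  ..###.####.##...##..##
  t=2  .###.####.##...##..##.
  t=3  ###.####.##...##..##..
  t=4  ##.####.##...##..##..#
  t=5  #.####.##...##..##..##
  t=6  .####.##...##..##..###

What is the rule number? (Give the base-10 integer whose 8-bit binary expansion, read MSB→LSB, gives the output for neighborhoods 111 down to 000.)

  [7] ### => #  t=0,i=4
  [6] ##. => .  t=0,i=5
  [5] #.# => #  t=0,i=6
  [4] #.. => .  t=0,i=0
  [3] .## => #  t=0,i=3
  [2] .#. => #  t=0,i=7
  [1] ..# => #  t=0,i=2
  [0] ... => .  t=0,i=1
  bits 10101110 = 174

174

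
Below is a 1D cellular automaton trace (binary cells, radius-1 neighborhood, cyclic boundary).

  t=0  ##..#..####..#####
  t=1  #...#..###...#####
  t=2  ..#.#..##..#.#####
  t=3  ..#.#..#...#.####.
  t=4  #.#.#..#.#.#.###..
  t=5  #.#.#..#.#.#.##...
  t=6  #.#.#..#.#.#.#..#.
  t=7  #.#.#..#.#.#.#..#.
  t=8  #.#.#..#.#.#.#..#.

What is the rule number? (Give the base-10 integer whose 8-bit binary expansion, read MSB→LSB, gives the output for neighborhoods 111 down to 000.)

141

  nb ###: next=#  (t=0,i=0, bit7=1)
  nb ##.: next=.  (t=0,i=1, bit6=0)
  nb #.#: next=.  (t=2,i=3, bit5=0)
  nb #..: next=.  (t=0,i=2, bit4=0)
  nb .##: next=#  (t=0,i=7, bit3=1)
  nb .#.: next=#  (t=0,i=4, bit2=1)
  nb ..#: next=.  (t=0,i=3, bit1=0)
  nb ...: next=#  (t=1,i=2, bit0=1)
  bits 10001101 = 141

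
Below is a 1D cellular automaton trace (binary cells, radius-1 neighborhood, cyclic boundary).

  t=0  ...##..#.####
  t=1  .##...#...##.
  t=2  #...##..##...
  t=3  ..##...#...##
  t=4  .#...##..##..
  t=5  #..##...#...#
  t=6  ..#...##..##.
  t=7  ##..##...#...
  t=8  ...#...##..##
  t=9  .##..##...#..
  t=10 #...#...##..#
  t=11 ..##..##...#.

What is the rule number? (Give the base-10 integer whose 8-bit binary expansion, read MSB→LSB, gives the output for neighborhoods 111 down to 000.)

  [7] ### => #  t=0,i=10
  [6] ##. => .  t=0,i=4
  [5] #.# => .  t=0,i=8
  [4] #.. => .  t=0,i=0
  [3] .## => .  t=0,i=3
  [2] .#. => .  t=0,i=7
  [1] ..# => #  t=0,i=2
  [0] ... => #  t=0,i=1
  bits 10000011 = 131

131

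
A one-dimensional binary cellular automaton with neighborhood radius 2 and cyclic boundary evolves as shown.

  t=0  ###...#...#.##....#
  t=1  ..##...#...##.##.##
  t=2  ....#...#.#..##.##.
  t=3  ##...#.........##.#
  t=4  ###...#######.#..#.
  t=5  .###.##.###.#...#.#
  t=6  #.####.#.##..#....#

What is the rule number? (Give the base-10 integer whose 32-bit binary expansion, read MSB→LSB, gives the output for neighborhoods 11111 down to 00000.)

3110422921

  nb #####: next=#  (t=4,i=8, bit31=1)
  nb ####.: next=.  (t=0,i=1, bit30=0)
  nb ###.#: next=#  (t=4,i=12, bit29=1)
  nb ###..: next=#  (t=0,i=2, bit28=1)
  nb ##.##: next=#  (t=1,i=13, bit27=1)
  nb ##.#.: next=.  (t=4,i=13, bit26=0)
  nb ##..#: next=.  (t=1,i=0, bit25=0)
  nb ##...: next=#  (t=0,i=3, bit24=1)
  nb #.###: next=.  (t=3,i=18, bit23=0)
  nb #.##.: next=#  (t=0,i=12, bit22=1)
  nb #.#.#: next=#  (t=5,i=18, bit21=1)
  nb #.#..: next=.  (t=2,i=10, bit20=0)
  nb #..##: next=.  (t=1,i=1, bit19=0)
  nb #..#.: next=#  (t=4,i=16, bit18=1)
  nb #...#: next=.  (t=0,i=4, bit17=0)
  nb #....: next=#  (t=0,i=15, bit16=1)
  nb .####: next=.  (t=0,i=0, bit15=0)
  nb .###.: next=#  (t=3,i=0, bit14=1)
  nb .##.#: next=.  (t=1,i=12, bit13=0)
  nb .##..: next=.  (t=0,i=13, bit12=0)
  nb .#.##: next=#  (t=0,i=11, bit11=1)
  nb .#.#.: next=.  (t=2,i=9, bit10=0)
  nb .#..#: next=.  (t=2,i=11, bit9=0)
  nb .#...: next=#  (t=0,i=7, bit8=1)
  nb ..###: next=#  (t=0,i=18, bit7=1)
  nb ..##.: next=.  (t=1,i=2, bit6=0)
  nb ..#.#: next=.  (t=0,i=10, bit5=0)
  nb ..#..: next=.  (t=0,i=6, bit4=0)
  nb ...##: next=#  (t=0,i=17, bit3=1)
  nb ...#.: next=.  (t=0,i=5, bit2=0)
  nb ....#: next=.  (t=0,i=16, bit1=0)
  nb .....: next=#  (t=2,i=1, bit0=1)
  bits 10111001011001010100100110001001 = 3110422921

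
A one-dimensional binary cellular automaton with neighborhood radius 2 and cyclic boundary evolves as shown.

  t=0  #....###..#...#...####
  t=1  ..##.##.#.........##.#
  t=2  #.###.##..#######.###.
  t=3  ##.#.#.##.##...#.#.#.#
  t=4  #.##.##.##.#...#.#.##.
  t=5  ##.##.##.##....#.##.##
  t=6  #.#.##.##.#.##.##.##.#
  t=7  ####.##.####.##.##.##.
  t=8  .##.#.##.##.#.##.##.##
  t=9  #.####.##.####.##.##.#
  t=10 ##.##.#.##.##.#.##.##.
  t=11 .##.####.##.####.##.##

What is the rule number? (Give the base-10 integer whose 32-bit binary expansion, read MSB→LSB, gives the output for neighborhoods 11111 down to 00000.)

  [31] ##### => .  t=0,i=20
  [30] ####. => #  t=0,i=21
  [29] ###.# => .  t=2,i=4
  [28] ###.. => .  t=0,i=0
  [27] ##.## => #  t=1,i=4
  [26] ##.#. => #  t=1,i=7
  [25] ##..# => #  t=0,i=8
  [24] ##... => .  t=0,i=1
  [23] #.### => .  t=2,i=2
  [22] #.##. => .  t=1,i=5
  [21] #.#.# => #  t=2,i=0
  [20] #.#.. => .  t=1,i=8
  [19] #..## => .  t=1,i=1
  [18] #..#. => .  t=0,i=9
  [17] #...# => .  t=0,i=12
  [16] #.... => #  t=0,i=2
  [15] .#### => #  t=0,i=19
  [14] .###. => #  t=0,i=6
  [13] .##.# => #  t=1,i=3
  [12] .##.. => #  t=2,i=7
  [11] .#.## => #  t=2,i=1
  [10] .#.#. => .  t=3,i=4
  [9] .#..# => #  t=1,i=0
  [8] .#... => .  t=0,i=11
  [7] ..### => #  t=0,i=5
  [6] ..##. => #  t=1,i=2
  [5] ..#.# => #  t=3,i=15
  [4] ..#.. => .  t=0,i=10
  [3] ...## => .  t=0,i=4
  [2] ...#. => .  t=0,i=13
  [1] ....# => #  t=0,i=3
  [0] ..... => #  t=1,i=11
  bits 01001110001000011111101011100011 = 1310849763

1310849763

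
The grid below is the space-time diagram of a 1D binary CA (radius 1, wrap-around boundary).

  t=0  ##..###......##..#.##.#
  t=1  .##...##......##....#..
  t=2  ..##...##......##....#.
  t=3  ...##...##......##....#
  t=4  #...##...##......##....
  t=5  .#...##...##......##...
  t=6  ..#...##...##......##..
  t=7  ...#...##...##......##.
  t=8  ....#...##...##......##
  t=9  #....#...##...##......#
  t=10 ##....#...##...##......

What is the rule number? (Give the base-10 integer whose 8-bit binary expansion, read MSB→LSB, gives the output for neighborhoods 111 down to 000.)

80

  [7] ### => .  t=0,i=0
  [6] ##. => #  t=0,i=1
  [5] #.# => .  t=0,i=18
  [4] #.. => #  t=0,i=2
  [3] .## => .  t=0,i=4
  [2] .#. => .  t=0,i=17
  [1] ..# => .  t=0,i=3
  [0] ... => .  t=0,i=8
  bits 01010000 = 80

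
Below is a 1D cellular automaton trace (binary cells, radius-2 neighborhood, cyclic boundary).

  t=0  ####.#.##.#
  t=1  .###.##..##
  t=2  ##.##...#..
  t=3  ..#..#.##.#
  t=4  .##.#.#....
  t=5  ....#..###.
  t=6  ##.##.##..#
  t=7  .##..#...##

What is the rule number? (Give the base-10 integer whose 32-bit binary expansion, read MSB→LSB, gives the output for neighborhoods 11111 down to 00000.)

  ##### -> #   bit 31 = 1  t=0,i=1
  ####. -> #   bit 30 = 1  t=0,i=2
  ###.# -> #   bit 29 = 1  t=0,i=3
  ###.. -> .   bit 28 = 0  t=5,i=9
  ##.## -> #   bit 27 = 1  t=0,i=9
  ##.#. -> .   bit 26 = 0  t=0,i=4
  ##..# -> .   bit 25 = 0  t=1,i=7
  ##... -> #   bit 24 = 1  t=2,i=5
  #.### -> #   bit 23 = 1  t=0,i=10
  #.##. -> .   bit 22 = 0  t=0,i=7
  #.#.# -> #   bit 21 = 1  t=0,i=5
  #.#.. -> .   bit 20 = 0  t=3,i=10
  #..## -> #   bit 19 = 1  t=1,i=8
  #..#. -> #   bit 18 = 1  t=3,i=1
  #...# -> .   bit 17 = 0  t=2,i=6
  #.... -> #   bit 16 = 1  t=4,i=8
  .#### -> .   bit 15 = 0  t=0,i=0
  .###. -> .   bit 14 = 0  t=1,i=2
  .##.# -> .   bit 13 = 0  t=0,i=8
  .##.. -> .   bit 12 = 0  t=1,i=6
  .#.## -> #   bit 11 = 1  t=0,i=6
  .#.#. -> .   bit 10 = 0  t=4,i=5
  .#..# -> .   bit 9 = 0  t=2,i=9
  .#... -> #   bit 8 = 1  t=4,i=7
  ..### -> #   bit 7 = 1  t=5,i=7
  ..##. -> .   bit 6 = 0  t=1,i=9
  ..#.# -> .   bit 5 = 0  t=3,i=5
  ..#.. -> #   bit 4 = 1  t=2,i=8
  ...## -> .   bit 3 = 0  t=4,i=0
  ...#. -> #   bit 2 = 1  t=2,i=7
  ....# -> .   bit 1 = 0  t=4,i=10
  ..... -> #   bit 0 = 1  t=4,i=9
  bits 11101001101011010000100110010101 = 3920431509

3920431509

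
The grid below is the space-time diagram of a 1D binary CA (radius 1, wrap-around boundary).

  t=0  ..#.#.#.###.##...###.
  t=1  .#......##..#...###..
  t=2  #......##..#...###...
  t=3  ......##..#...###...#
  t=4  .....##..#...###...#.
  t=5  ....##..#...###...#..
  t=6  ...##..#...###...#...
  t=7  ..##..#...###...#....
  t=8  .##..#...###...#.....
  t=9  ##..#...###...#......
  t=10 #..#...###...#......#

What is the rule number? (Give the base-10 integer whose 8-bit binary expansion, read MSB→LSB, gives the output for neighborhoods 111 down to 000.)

  [7] ### => #  t=0,i=9
  [6] ##. => .  t=0,i=10
  [5] #.# => .  t=0,i=3
  [4] #.. => .  t=0,i=14
  [3] .## => #  t=0,i=8
  [2] .#. => .  t=0,i=2
  [1] ..# => #  t=0,i=1
  [0] ... => .  t=0,i=0
  bits 10001010 = 138

138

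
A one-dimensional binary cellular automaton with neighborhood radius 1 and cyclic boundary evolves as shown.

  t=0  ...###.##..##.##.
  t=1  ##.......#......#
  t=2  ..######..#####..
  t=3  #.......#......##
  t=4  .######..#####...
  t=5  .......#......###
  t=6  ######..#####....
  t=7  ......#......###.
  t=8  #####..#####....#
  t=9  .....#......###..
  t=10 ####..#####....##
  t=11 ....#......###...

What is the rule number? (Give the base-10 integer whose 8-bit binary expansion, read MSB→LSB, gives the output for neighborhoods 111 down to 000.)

17

  ### -> .   bit 7 = 0  t=0,i=4
  ##. -> .   bit 6 = 0  t=0,i=5
  #.# -> .   bit 5 = 0  t=0,i=6
  #.. -> #   bit 4 = 1  t=0,i=9
  .## -> .   bit 3 = 0  t=0,i=3
  .#. -> .   bit 2 = 0  t=1,i=9
  ..# -> .   bit 1 = 0  t=0,i=2
  ... -> #   bit 0 = 1  t=0,i=0
  bits 00010001 = 17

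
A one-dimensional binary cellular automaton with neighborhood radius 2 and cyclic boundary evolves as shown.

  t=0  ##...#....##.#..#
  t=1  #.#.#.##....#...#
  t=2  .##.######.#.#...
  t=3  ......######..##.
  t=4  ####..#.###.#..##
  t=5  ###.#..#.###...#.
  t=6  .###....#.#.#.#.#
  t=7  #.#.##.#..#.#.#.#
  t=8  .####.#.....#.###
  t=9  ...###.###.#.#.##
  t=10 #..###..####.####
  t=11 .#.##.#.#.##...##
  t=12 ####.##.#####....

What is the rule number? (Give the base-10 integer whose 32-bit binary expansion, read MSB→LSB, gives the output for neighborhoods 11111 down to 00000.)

  ##### -> #   bit 31 = 1  t=2,i=6
  ####. -> #   bit 30 = 1  t=2,i=8
  ###.# -> #   bit 29 = 1  t=2,i=9
  ###.. -> .   bit 28 = 0  t=0,i=1
  ##.## -> .   bit 27 = 0  t=2,i=3
  ##.#. -> #   bit 26 = 1  t=0,i=12
  ##..# -> #   bit 25 = 1  t=3,i=12
  ##... -> #   bit 24 = 1  t=0,i=2
  #.### -> .   bit 23 = 0  t=2,i=4
  #.##. -> #   bit 22 = 1  t=1,i=6
  #.#.# -> #   bit 21 = 1  t=1,i=2
  #.#.. -> .   bit 20 = 0  t=0,i=13
  #..## -> .   bit 19 = 0  t=0,i=15
  #..#. -> .   bit 18 = 0  t=4,i=5
  #...# -> .   bit 17 = 0  t=0,i=3
  #.... -> #   bit 16 = 1  t=0,i=7
  .#### -> .   bit 15 = 0  t=2,i=5
  .###. -> #   bit 14 = 1  t=0,i=0
  .##.# -> .   bit 13 = 0  t=0,i=11
  .##.. -> #   bit 12 = 1  t=1,i=7
  .#.## -> #   bit 11 = 1  t=1,i=5
  .#.#. -> .   bit 10 = 0  t=1,i=3
  .#..# -> .   bit 9 = 0  t=0,i=14
  .#... -> #   bit 8 = 1  t=0,i=6
  ..### -> #   bit 7 = 1  t=0,i=16
  ..##. -> .   bit 6 = 0  t=0,i=10
  ..#.# -> .   bit 5 = 0  t=4,i=6
  ..#.. -> .   bit 4 = 0  t=0,i=5
  ...## -> .   bit 3 = 0  t=0,i=9
  ...#. -> #   bit 2 = 1  t=0,i=4
  ....# -> .   bit 1 = 0  t=0,i=8
  ..... -> #   bit 0 = 1  t=3,i=1
  bits 11100111011000010101100110000101 = 3881916805

3881916805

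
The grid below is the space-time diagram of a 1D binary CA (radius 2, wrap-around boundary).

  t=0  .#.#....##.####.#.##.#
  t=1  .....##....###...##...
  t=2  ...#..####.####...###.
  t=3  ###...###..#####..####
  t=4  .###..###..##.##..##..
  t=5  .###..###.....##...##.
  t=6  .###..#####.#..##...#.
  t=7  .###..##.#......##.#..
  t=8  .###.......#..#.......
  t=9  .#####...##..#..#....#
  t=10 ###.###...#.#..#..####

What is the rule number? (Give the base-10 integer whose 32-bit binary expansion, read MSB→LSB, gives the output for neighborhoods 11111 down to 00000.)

  #####|.  b31=0 t=3,i=0
  ####.|#  b30=1 t=0,i=13
  ###.#|.  b29=0 t=0,i=14
  ###..|#  b28=1 t=1,i=13
  ##.##|.  b27=0 t=0,i=10
  ##.#.|.  b26=0 t=0,i=15
  ##..#|.  b25=0 t=3,i=9
  ##...|#  b24=1 t=1,i=7
  #.###|#  b23=1 t=0,i=11
  #.##.|#  b22=1 t=0,i=18
  #.#.#|.  b21=0 t=0,i=1
  #.#..|.  b20=0 t=0,i=3
  #..##|.  b19=0 t=2,i=5
  #..#.|#  b18=1 t=8,i=13
  #...#|.  b17=0 t=1,i=15
  #....|#  b16=1 t=0,i=5
  .####|#  b15=1 t=0,i=12
  .###.|#  b14=1 t=1,i=12
  .##.#|.  b13=0 t=0,i=9
  .##..|#  b12=1 t=1,i=6
  .#.##|#  b11=1 t=0,i=17
  .#.#.|.  b10=0 t=0,i=0
  .#..#|.  b9=0 t=2,i=4
  .#...|.  b8=0 t=0,i=4
  ..###|#  b7=1 t=1,i=11
  ..##.|.  b6=0 t=0,i=8
  ..#.#|#  b5=1 t=9,i=21
  ..#..|.  b4=0 t=2,i=3
  ...##|.  b3=0 t=0,i=7
  ...#.|#  b2=1 t=2,i=2
  ....#|#  b1=1 t=0,i=6
  .....|.  b0=0 t=1,i=0
  bits 01010001110001011101100010100110 = 1371920550

1371920550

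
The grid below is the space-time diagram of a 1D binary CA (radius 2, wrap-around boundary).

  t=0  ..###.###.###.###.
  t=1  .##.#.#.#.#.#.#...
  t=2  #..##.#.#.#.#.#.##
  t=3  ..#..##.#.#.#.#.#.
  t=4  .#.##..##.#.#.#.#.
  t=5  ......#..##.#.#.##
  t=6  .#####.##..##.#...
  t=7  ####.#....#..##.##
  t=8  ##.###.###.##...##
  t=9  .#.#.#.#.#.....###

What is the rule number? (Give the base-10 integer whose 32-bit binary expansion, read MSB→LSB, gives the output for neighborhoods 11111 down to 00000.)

  nb #####: next=#  (t=6,i=3, bit31=1)
  nb ####.: next=.  (t=6,i=4, bit30=0)
  nb ###.#: next=#  (t=0,i=4, bit29=1)
  nb ###..: next=.  (t=0,i=16, bit28=0)
  nb ##.##: next=.  (t=0,i=5, bit27=0)
  nb ##.#.: next=#  (t=1,i=3, bit26=1)
  nb ##..#: next=.  (t=2,i=1, bit25=0)
  nb ##...: next=.  (t=0,i=17, bit24=0)
  nb #.###: next=#  (t=0,i=6, bit23=1)
  nb #.##.: next=.  (t=4,i=3, bit22=0)
  nb #.#.#: next=#  (t=1,i=4, bit21=1)
  nb #.#..: next=#  (t=1,i=14, bit20=1)
  nb #..##: next=#  (t=2,i=2, bit19=1)
  nb #..#.: next=.  (t=4,i=0, bit18=0)
  nb #...#: next=.  (t=0,i=0, bit17=0)
  nb #....: next=#  (t=1,i=16, bit16=1)
  nb .####: next=#  (t=6,i=2, bit15=1)
  nb .###.: next=.  (t=0,i=3, bit14=0)
  nb .##.#: next=.  (t=1,i=2, bit13=0)
  nb .##..: next=.  (t=4,i=4, bit12=0)
  nb .#.##: next=.  (t=2,i=15, bit11=0)
  nb .#.#.: next=.  (t=1,i=5, bit10=0)
  nb .#..#: next=#  (t=3,i=3, bit9=1)
  nb .#...: next=.  (t=1,i=15, bit8=0)
  nb ..###: next=#  (t=0,i=2, bit7=1)
  nb ..##.: next=.  (t=1,i=1, bit6=0)
  nb ..#.#: next=.  (t=4,i=1, bit5=0)
  nb ..#..: next=.  (t=3,i=2, bit4=0)
  nb ...##: next=#  (t=0,i=1, bit3=1)
  nb ...#.: next=#  (t=3,i=1, bit2=1)
  nb ....#: next=#  (t=1,i=17, bit1=1)
  nb .....: next=#  (t=5,i=2, bit0=1)
  bits 10100100101110011000001010001111 = 2763621007

2763621007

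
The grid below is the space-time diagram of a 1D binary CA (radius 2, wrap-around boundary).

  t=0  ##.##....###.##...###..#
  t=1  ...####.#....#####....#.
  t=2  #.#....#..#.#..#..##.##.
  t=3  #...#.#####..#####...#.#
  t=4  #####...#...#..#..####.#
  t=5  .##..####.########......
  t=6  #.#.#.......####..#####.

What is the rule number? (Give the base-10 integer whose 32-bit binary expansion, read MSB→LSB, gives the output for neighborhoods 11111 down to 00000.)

2238648893

  ##### -> #   bit 31 = 1  t=1,i=15
  ####. -> .   bit 30 = 0  t=1,i=5
  ###.# -> .   bit 29 = 0  t=0,i=1
  ###.. -> .   bit 28 = 0  t=0,i=20
  ##.## -> .   bit 27 = 0  t=0,i=2
  ##.#. -> #   bit 26 = 1  t=1,i=7
  ##..# -> .   bit 25 = 0  t=0,i=21
  ##... -> #   bit 24 = 1  t=0,i=5
  #.### -> .   bit 23 = 0  t=3,i=6
  #.##. -> #   bit 22 = 1  t=0,i=3
  #.#.# -> #   bit 21 = 1  t=2,i=0
  #.#.. -> .   bit 20 = 0  t=1,i=8
  #..## -> #   bit 19 = 1  t=0,i=22
  #..#. -> #   bit 18 = 1  t=2,i=9
  #...# -> #   bit 17 = 1  t=0,i=16
  #.... -> #   bit 16 = 1  t=0,i=6
  .#### -> .   bit 15 = 0  t=1,i=4
  .###. -> .   bit 14 = 0  t=0,i=0
  .##.# -> .   bit 13 = 0  t=2,i=19
  .##.. -> #   bit 12 = 1  t=0,i=4
  .#.## -> .   bit 11 = 0  t=3,i=5
  .#.#. -> .   bit 10 = 0  t=2,i=1
  .#..# -> #   bit 9 = 1  t=2,i=8
  .#... -> .   bit 8 = 0  t=1,i=9
  ..### -> .   bit 7 = 0  t=0,i=9
  ..##. -> .   bit 6 = 0  t=2,i=18
  ..#.# -> #   bit 5 = 1  t=2,i=10
  ..#.. -> #   bit 4 = 1  t=1,i=22
  ...## -> #   bit 3 = 1  t=0,i=8
  ...#. -> #   bit 2 = 1  t=1,i=21
  ....# -> .   bit 1 = 0  t=0,i=7
  ..... -> #   bit 0 = 1  t=5,i=20
  bits 10000101011011110001001000111101 = 2238648893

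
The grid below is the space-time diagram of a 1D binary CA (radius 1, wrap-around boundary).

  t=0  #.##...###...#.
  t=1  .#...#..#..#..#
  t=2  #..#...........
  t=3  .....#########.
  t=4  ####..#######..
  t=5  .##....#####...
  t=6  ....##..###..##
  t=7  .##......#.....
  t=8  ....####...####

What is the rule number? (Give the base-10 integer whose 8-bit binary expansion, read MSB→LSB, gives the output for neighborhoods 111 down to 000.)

161

  ###|#  b7=1 t=0,i=8
  ##.|.  b6=0 t=0,i=3
  #.#|#  b5=1 t=0,i=1
  #..|.  b4=0 t=0,i=4
  .##|.  b3=0 t=0,i=2
  .#.|.  b2=0 t=0,i=0
  ..#|.  b1=0 t=0,i=6
  ...|#  b0=1 t=0,i=5
  bits 10100001 = 161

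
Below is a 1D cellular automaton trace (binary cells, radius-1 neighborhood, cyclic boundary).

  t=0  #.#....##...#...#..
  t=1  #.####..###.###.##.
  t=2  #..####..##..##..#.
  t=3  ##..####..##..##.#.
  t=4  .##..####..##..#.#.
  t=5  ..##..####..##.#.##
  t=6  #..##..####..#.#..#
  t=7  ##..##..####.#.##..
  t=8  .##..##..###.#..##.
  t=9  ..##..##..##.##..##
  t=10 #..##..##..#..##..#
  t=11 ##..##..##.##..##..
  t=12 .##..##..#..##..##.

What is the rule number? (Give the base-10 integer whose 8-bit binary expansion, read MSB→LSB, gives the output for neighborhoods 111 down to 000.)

  [7] ### => #  t=1,i=3
  [6] ##. => #  t=0,i=8
  [5] #.# => .  t=0,i=1
  [4] #.. => #  t=0,i=3
  [3] .## => .  t=0,i=7
  [2] .#. => #  t=0,i=0
  [1] ..# => .  t=0,i=6
  [0] ... => #  t=0,i=4
  bits 11010101 = 213

213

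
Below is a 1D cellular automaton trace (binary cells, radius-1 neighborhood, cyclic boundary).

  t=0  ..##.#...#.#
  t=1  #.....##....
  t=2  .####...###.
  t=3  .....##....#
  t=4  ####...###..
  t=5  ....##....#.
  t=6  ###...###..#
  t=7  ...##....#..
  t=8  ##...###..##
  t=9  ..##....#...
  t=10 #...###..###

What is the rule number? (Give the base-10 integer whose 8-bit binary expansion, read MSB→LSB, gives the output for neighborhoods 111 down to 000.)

  nb ###: next=.  (t=2,i=2, bit7=0)
  nb ##.: next=.  (t=0,i=3, bit6=0)
  nb #.#: next=.  (t=0,i=4, bit5=0)
  nb #..: next=#  (t=0,i=0, bit4=1)
  nb .##: next=.  (t=0,i=2, bit3=0)
  nb .#.: next=.  (t=0,i=5, bit2=0)
  nb ..#: next=.  (t=0,i=1, bit1=0)
  nb ...: next=#  (t=0,i=7, bit0=1)
  bits 00010001 = 17

17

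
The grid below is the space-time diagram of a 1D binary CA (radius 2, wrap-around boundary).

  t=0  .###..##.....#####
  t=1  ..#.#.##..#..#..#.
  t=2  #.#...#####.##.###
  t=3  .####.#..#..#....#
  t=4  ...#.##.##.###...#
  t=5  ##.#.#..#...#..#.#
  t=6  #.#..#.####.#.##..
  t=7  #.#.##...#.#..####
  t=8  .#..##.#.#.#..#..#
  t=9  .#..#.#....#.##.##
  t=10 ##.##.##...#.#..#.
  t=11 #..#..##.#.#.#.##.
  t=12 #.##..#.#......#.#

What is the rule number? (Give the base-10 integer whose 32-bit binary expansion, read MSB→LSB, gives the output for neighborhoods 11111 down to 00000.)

1180062193

  #####|.  b31=0 t=0,i=15
  ####.|#  b30=1 t=0,i=16
  ###.#|.  b29=0 t=0,i=17
  ###..|.  b28=0 t=0,i=3
  ##.##|.  b27=0 t=0,i=0
  ##.#.|#  b26=1 t=2,i=1
  ##..#|#  b25=1 t=0,i=4
  ##...|.  b24=0 t=0,i=8
  #.###|.  b23=0 t=0,i=1
  #.##.|#  b22=1 t=1,i=6
  #.#.#|.  b21=0 t=1,i=4
  #.#..|#  b20=1 t=2,i=2
  #..##|.  b19=0 t=0,i=5
  #..#.|#  b18=1 t=1,i=9
  #...#|#  b17=1 t=1,i=0
  #....|.  b16=0 t=0,i=9
  .####|.  b15=0 t=0,i=14
  .###.|#  b14=1 t=0,i=2
  .##.#|.  b13=0 t=2,i=13
  .##..|#  b12=1 t=0,i=7
  .#.##|.  b11=0 t=1,i=5
  .#.#.|.  b10=0 t=1,i=3
  .#..#|.  b9=0 t=1,i=11
  .#...|#  b8=1 t=1,i=17
  ..###|#  b7=1 t=0,i=13
  ..##.|#  b6=1 t=0,i=6
  ..#.#|#  b5=1 t=1,i=2
  ..#..|#  b4=1 t=1,i=10
  ...##|.  b3=0 t=0,i=12
  ...#.|.  b2=0 t=1,i=1
  ....#|.  b1=0 t=0,i=11
  .....|#  b0=1 t=0,i=10
  bits 01000110010101100101000111110001 = 1180062193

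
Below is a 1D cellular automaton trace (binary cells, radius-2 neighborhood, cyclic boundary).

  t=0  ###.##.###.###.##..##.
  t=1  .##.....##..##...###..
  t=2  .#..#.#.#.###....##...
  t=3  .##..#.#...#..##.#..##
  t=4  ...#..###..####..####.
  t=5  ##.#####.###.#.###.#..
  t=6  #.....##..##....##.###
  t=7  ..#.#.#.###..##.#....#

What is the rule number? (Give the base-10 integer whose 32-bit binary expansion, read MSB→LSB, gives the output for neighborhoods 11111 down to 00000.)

  #####|.  b31=0 t=5,i=5
  ####.|#  b30=1 t=4,i=13
  ###.#|#  b29=1 t=0,i=2
  ###..|.  b28=0 t=1,i=19
  ##.##|.  b27=0 t=0,i=3
  ##.#.|.  b26=0 t=3,i=16
  ##..#|#  b25=1 t=0,i=17
  ##...|.  b24=0 t=1,i=3
  #.###|.  b23=0 t=0,i=0
  #.##.|.  b22=0 t=0,i=4
  #.#.#|.  b21=0 t=2,i=6
  #.#..|#  b20=1 t=3,i=7
  #..##|#  b19=1 t=0,i=18
  #..#.|.  b18=0 t=2,i=3
  #...#|.  b17=0 t=1,i=15
  #....|#  b16=1 t=1,i=4
  .####|.  b15=0 t=4,i=12
  .###.|#  b14=1 t=0,i=1
  .##.#|.  b13=0 t=0,i=5
  .##..|.  b12=0 t=0,i=16
  .#.##|.  b11=0 t=2,i=9
  .#.#.|#  b10=1 t=2,i=5
  .#..#|#  b9=1 t=2,i=2
  .#...|#  b8=1 t=3,i=8
  ..###|#  b7=1 t=1,i=17
  ..##.|#  b6=1 t=0,i=19
  ..#.#|.  b5=0 t=2,i=4
  ..#..|#  b4=1 t=2,i=1
  ...##|.  b3=0 t=1,i=0
  ...#.|.  b2=0 t=2,i=0
  ....#|#  b1=1 t=1,i=6
  .....|.  b0=0 t=1,i=5
  bits 01100010000110010100011111010010 = 1645823954

1645823954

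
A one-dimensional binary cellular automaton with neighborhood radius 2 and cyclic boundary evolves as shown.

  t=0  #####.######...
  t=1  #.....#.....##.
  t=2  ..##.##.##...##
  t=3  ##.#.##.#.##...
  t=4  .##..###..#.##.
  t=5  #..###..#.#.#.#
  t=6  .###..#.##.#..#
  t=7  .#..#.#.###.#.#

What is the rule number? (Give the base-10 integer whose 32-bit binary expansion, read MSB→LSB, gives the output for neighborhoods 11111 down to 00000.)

  [31] ##### => .  t=0,i=2
  [30] ####. => .  t=0,i=3
  [29] ###.# => .  t=0,i=4
  [28] ###.. => .  t=0,i=11
  [27] ##.## => .  t=0,i=5
  [26] ##.#. => #  t=1,i=14
  [25] ##..# => #  t=2,i=0
  [24] ##... => #  t=0,i=12
  [23] #.### => #  t=0,i=6
  [22] #.##. => #  t=2,i=5
  [21] #.#.# => .  t=3,i=3
  [20] #.#.. => .  t=1,i=0
  [19] #..## => #  t=2,i=1
  [18] #..#. => .  t=4,i=9
  [17] #...# => #  t=0,i=13
  [16] #.... => #  t=1,i=2
  [15] .#### => .  t=0,i=1
  [14] .###. => .  t=4,i=6
  [13] .##.# => #  t=1,i=13
  [12] .##.. => .  t=2,i=9
  [11] .#.## => .  t=3,i=4
  [10] .#.#. => #  t=5,i=9
  [9] .#..# => #  t=6,i=12
  [8] .#... => .  t=1,i=1
  [7] ..### => #  t=0,i=0
  [6] ..##. => .  t=1,i=12
  [5] ..#.# => #  t=4,i=10
  [4] ..#.. => #  t=1,i=6
  [3] ...## => .  t=0,i=14
  [2] ...#. => #  t=1,i=5
  [1] ....# => .  t=1,i=4
  [0] ..... => #  t=1,i=3
  bits 00000111110010110010011010110101 = 130754229

130754229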